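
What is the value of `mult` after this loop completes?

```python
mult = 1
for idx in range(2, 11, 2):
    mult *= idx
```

Product of even numbers 2 to 10
`mult` takes the values: 1 → 2 → 8 → 48 → 384 → 3840

Answer: 3840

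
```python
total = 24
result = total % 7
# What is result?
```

Trace:
`total = 24` → total = 24
`result = total % 7` → result = 3
So result = 3

Answer: 3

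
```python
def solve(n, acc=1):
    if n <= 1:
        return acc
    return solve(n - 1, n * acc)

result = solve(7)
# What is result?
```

Accumulator trace (n, acc): (7, 1) -> (6, 7) -> (5, 42) -> (4, 210) -> (3, 840) -> (2, 2520) -> (1, 5040) -> return 5040

Answer: 5040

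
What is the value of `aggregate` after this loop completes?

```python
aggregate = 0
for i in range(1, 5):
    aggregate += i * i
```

Sum of squares 1² to 4² = 30
`aggregate` takes the values: 0 → 1 → 5 → 14 → 30

Answer: 30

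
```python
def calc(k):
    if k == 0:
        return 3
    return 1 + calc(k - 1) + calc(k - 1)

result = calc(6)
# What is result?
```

calc(k) = 1 + 2·calc(k-1), calc(0)=3. Closed form: (3+1)·2^6 - 1 = 255.

Answer: 255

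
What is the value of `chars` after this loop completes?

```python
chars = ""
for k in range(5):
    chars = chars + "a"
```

Repeat 'a' 5 times
`chars` takes the values: "" → "a" → "aa" → "aaa" → "aaaa" → "aaaaa"

Answer: "aaaaa"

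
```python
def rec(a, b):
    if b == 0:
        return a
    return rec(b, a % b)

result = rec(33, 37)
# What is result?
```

rec(33, 37) -> rec(37, 33) -> rec(33, 4) -> rec(4, 1) -> rec(1, 0) -> 1

Answer: 1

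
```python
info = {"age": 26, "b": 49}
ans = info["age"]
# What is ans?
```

Trace:
`info = {"age": 26, "b": 49}` → info = {'age': 26, 'b': 49}
`ans = info["age"]` → ans = 26
So ans = 26

Answer: 26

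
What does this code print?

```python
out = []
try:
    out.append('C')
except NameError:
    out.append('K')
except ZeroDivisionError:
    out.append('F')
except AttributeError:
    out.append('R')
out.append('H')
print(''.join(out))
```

Execution trace: 'C' (try body, no exception) → 'H' (after the try/except). Output: CH

Answer: CH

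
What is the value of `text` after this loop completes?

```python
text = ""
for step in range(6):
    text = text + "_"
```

Repeat '_' 6 times
`text` takes the values: "" → "_" → "__" → "___" → "____" → "_____" → "______"

Answer: "______"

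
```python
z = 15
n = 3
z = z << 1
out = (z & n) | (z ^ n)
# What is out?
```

Trace:
`z = 15` → z = 15
`n = 3` → n = 3
`z = z << 1` → z = 30
`out = (z & n) | (z ^ n)` → out = 31
So out = 31

Answer: 31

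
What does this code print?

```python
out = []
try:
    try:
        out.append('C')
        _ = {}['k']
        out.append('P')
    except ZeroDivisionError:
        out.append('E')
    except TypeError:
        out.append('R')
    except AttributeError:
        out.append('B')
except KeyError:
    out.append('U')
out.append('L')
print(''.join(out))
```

Execution trace: 'C' (try body) → 'U' (outer except KeyError) → 'L' (after the try/except). Output: CUL

Answer: CUL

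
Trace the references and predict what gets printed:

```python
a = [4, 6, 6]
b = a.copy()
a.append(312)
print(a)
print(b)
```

Key concept: list.copy() creates independent copy.
Step by step:
`a = [4, 6, 6]` → a = [4, 6, 6]
`b = a.copy()` → b = [4, 6, 6]
`a.append(312)` → a = [4, 6, 6, 312]
`print(a)` → prints [4, 6, 6, 312]
`print(b)` → prints [4, 6, 6]

Answer:
[4, 6, 6, 312]
[4, 6, 6]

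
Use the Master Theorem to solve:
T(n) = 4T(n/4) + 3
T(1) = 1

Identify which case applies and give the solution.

a=4, b=4, f(n)=3. log_4(4) = 1. Since c=0 < 1, Case 1 applies: T(n) = Θ(n^log_b(a)) = O(n).

Answer: O(n) - Case 1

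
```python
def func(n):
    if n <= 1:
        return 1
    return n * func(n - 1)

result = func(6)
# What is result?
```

func(6) = 6 * 5 * 4 * 3 * 2 * 1 = 720

Answer: 720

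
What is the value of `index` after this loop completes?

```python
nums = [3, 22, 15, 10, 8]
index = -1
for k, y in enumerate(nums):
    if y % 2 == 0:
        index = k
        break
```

First even number index in [3, 22, 15, 10, 8]
`index` takes the values: -1 → 1

Answer: 1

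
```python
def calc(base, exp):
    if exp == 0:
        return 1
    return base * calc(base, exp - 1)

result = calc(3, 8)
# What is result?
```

calc(3, 8) = 3 * 3 * 3 * 3 * 3 * 3 * 3 * 3 = 6561

Answer: 6561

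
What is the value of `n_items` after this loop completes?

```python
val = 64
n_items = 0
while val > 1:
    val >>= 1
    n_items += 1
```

Count right shifts until 1
`n_items` takes the values: 0 → 1 → 2 → 3 → 4 → 5 → 6

Answer: 6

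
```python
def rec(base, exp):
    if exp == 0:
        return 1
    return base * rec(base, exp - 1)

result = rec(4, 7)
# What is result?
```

rec(4, 7) = 4 * 4 * 4 * 4 * 4 * 4 * 4 = 16384

Answer: 16384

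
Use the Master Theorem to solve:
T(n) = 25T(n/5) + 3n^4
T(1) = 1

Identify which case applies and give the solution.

a=25, b=5, f(n)=3n^4. log_5(25) = 2. Since c=4 > 2 and the regularity condition holds (25(n/5)^4 = (25/5^4)n^4 with 25/5^4 < 1), Case 3 applies: T(n) = Θ(f(n)) = O(n^4).

Answer: O(n^4) - Case 3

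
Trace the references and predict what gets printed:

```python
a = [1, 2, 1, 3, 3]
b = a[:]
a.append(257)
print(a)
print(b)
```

Key concept: slice [:] creates copy.
Step by step:
`a = [1, 2, 1, 3, 3]` → a = [1, 2, 1, 3, 3]
`b = a[:]` → b = [1, 2, 1, 3, 3]
`a.append(257)` → a = [1, 2, 1, 3, 3, 257]
`print(a)` → prints [1, 2, 1, 3, 3, 257]
`print(b)` → prints [1, 2, 1, 3, 3]

Answer:
[1, 2, 1, 3, 3, 257]
[1, 2, 1, 3, 3]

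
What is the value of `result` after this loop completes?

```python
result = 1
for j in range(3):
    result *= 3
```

3^3 = 27
`result` takes the values: 1 → 3 → 9 → 27

Answer: 27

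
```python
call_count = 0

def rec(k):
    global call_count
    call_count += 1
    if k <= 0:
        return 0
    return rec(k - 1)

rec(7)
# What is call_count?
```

Linear recursion stepping by 1: 8 calls from k=7 down to ≤0.

Answer: 8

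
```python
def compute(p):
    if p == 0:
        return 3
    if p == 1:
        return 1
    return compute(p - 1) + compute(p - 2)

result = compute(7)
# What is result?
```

Build up from base cases: compute(0)=3, compute(1)=1, compute(2)=4, compute(3)=5, compute(4)=9, compute(5)=14, compute(6)=23, ..., compute(7)=37

Answer: 37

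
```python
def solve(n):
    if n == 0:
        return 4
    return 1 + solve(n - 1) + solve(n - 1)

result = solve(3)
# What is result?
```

solve(n) = 1 + 2·solve(n-1), solve(0)=4. Closed form: (4+1)·2^3 - 1 = 39.

Answer: 39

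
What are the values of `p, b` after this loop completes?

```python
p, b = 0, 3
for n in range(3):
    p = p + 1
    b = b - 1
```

p goes 0→3, b goes 3→0
`p, b` takes the values: (0, 3) → (1, 3) → (1, 2) → (2, 2) → (2, 1) → (3, 1) → (3, 0)

Answer: 3, 0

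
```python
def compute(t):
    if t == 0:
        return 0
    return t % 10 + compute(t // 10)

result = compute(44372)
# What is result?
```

Sum of digits of 44372: 2 + 7 + 3 + 4 + 4 = 20

Answer: 20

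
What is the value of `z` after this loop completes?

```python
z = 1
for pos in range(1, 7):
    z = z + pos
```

Start at 1, add 1 through 6
`z` takes the values: 1 → 2 → 4 → 7 → 11 → 16 → 22

Answer: 22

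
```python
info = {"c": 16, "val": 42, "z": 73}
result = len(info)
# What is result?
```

Trace:
`info = {"c": 16, "val": 42, "z": 73}` → info = {'c': 16, 'val': 42, 'z': 73}
`result = len(info)` → result = 3
So result = 3

Answer: 3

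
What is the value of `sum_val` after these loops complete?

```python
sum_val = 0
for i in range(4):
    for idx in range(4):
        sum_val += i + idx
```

Sum of all i+idx for i,idx in 4x4
`sum_val` takes the values: 0 → 1 → 3 → 6 → 7 → 9 → 12 → 16 → 18 → 21 → 25 → 30 → 33 → 37 → 42 → 48

Answer: 48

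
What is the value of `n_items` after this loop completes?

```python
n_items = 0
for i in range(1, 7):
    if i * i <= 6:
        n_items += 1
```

Count numbers where i² ≤ 6
`n_items` takes the values: 0 → 1 → 2

Answer: 2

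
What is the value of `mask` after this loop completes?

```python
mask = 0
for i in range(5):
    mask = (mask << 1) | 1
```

Build 5 consecutive 1-bits: 0b11111
`mask` takes the values: 0 → 1 → 3 → 7 → 15 → 31

Answer: 31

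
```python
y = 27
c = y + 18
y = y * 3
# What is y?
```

Trace:
`y = 27` → y = 27
`c = y + 18` → c = 45
`y = y * 3` → y = 81
So y = 81

Answer: 81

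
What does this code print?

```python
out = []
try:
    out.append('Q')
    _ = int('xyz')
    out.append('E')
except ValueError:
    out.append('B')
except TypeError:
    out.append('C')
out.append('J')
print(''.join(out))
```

Execution trace: 'Q' (try body) → 'B' (except ValueError) → 'J' (after the try/except). Output: QBJ

Answer: QBJ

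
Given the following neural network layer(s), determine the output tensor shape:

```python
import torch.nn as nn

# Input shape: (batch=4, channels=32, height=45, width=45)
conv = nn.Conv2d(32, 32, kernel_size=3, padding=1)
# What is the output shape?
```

Input: (4, 32, 45, 45) -> Output: (4, 32, 45, 45)

Answer: (4, 32, 45, 45)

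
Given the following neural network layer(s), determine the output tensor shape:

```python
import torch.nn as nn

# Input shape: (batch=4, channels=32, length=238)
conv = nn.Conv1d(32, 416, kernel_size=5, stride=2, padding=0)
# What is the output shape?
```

Input: (4, 32, 238) -> Output: (4, 416, 117)

Answer: (4, 416, 117)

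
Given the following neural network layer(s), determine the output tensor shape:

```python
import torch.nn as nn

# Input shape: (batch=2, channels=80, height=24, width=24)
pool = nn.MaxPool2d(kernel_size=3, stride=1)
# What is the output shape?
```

Input: (2, 80, 24, 24) -> Output: (2, 80, 22, 22)

Answer: (2, 80, 22, 22)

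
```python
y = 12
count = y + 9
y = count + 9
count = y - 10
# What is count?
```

Trace:
`y = 12` → y = 12
`count = y + 9` → count = 21
`y = count + 9` → y = 30
`count = y - 10` → count = 20
So count = 20

Answer: 20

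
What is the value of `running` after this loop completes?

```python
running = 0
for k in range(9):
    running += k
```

Sum of 0 to 8 = 36
`running` takes the values: 0 → 1 → 3 → 6 → 10 → 15 → 21 → 28 → 36

Answer: 36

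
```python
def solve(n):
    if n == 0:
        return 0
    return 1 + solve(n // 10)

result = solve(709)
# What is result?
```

Count of digits of 709: 3

Answer: 3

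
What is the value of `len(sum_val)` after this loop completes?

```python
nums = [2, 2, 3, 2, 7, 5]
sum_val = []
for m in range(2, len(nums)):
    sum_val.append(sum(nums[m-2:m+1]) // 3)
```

Number of 3-element averages
`sum_val` takes the values: [] → [2] → [2, 2] → [2, 2, 4] → [2, 2, 4, 4]
So `len(sum_val)` = 4

Answer: 4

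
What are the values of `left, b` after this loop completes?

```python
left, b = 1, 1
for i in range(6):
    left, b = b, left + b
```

Fibonacci: after 6 iterations
`left, b` takes the values: (1, 1) → (1, 2) → (2, 3) → (3, 5) → (5, 8) → (8, 13) → (13, 21)

Answer: 13, 21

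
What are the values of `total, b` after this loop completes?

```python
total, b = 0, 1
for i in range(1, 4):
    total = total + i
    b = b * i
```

Sum and factorial of 1 to 3
`total, b` takes the values: (0, 1) → (1, 1) → (3, 1) → (3, 2) → (6, 2) → (6, 6)

Answer: 6, 6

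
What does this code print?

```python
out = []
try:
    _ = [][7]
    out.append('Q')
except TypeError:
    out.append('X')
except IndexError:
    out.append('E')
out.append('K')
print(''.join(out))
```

Execution trace: 'E' (except IndexError) → 'K' (after the try/except). Output: EK

Answer: EK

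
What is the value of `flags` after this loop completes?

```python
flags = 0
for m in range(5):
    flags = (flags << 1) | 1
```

Build 5 consecutive 1-bits: 0b11111
`flags` takes the values: 0 → 1 → 3 → 7 → 15 → 31

Answer: 31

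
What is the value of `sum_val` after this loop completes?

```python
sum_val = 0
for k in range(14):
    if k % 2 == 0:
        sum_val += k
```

Sum of even numbers 0 to 13
`sum_val` takes the values: 0 → 2 → 6 → 12 → 20 → 30 → 42

Answer: 42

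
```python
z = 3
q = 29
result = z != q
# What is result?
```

Trace:
`z = 3` → z = 3
`q = 29` → q = 29
`result = z != q` → result = True
So result = True

Answer: True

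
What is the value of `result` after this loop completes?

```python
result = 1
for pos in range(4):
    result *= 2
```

2^4 = 16
`result` takes the values: 1 → 2 → 4 → 8 → 16

Answer: 16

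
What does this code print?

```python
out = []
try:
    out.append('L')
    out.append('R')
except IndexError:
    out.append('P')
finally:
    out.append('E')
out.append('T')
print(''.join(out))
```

Execution trace: 'L' (try body) → 'R' (try body, no exception) → 'E' (finally) → 'T' (after the try/except). Output: LRET

Answer: LRET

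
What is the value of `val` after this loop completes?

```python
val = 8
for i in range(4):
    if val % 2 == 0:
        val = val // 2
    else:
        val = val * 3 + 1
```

Collatz-style transformation from 8
`val` takes the values: 8 → 4 → 2 → 1 → 4

Answer: 4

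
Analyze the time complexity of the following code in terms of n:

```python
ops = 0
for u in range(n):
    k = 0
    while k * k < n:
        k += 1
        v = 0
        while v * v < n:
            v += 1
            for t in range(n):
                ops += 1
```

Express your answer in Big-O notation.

Each loop level contributes: n × √n × √n × n. Multiplying the contributions gives O(n^3).

Answer: O(n^3)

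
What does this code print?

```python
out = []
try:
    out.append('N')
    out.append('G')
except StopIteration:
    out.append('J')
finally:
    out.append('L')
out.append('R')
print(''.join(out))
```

Execution trace: 'N' (try body) → 'G' (try body, no exception) → 'L' (finally) → 'R' (after the try/except). Output: NGLR

Answer: NGLR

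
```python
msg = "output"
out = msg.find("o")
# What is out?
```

Trace:
`msg = "output"` → msg = 'output'
`out = msg.find("o")` → out = 0
So out = 0

Answer: 0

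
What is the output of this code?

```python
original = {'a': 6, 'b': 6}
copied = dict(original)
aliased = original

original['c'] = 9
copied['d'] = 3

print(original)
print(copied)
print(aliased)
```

Key concept: dict() creates copy, assignment creates alias.
Step by step:
`original = {'a': 6, 'b': 6}` → original = {'a': 6, 'b': 6}
`copied = dict(original)` → copied = {'a': 6, 'b': 6}
`aliased = original` → aliased = {'a': 6, 'b': 6} (same object as original)
`original['c'] = 9` → original = {'a': 6, 'b': 6, 'c': 9} (same object as aliased); aliased = {'a': 6, 'b': 6, 'c': 9} (same object as original)
`copied['d'] = 3` → copied = {'a': 6, 'b': 6, 'd': 3}
`print(original)` → prints {'a': 6, 'b': 6, 'c': 9}
`print(copied)` → prints {'a': 6, 'b': 6, 'd': 3}
`print(aliased)` → prints {'a': 6, 'b': 6, 'c': 9}

Answer:
{'a': 6, 'b': 6, 'c': 9}
{'a': 6, 'b': 6, 'd': 3}
{'a': 6, 'b': 6, 'c': 9}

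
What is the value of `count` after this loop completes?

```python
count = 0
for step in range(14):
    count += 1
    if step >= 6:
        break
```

Loop breaks when step reaches 6, count is 7
`count` takes the values: 0 → 1 → 2 → 3 → 4 → 5 → 6 → 7

Answer: 7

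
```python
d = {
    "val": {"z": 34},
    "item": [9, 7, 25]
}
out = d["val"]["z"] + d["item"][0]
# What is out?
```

Trace:
`d = { ...` → d = {'val': {'z': 34}, 'item': [9, 7, 25]}
`out = d["val"]["z"] + d["item"][0]` → out = 43
So out = 43

Answer: 43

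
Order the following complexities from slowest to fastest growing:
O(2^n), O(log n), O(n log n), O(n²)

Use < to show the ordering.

Ordered by growth rate: O(log n) < O(n log n) < O(n²) < O(2^n)

Answer: O(log n) < O(n log n) < O(n²) < O(2^n)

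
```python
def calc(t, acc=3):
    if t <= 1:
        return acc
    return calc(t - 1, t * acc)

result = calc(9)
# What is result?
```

Accumulator trace (n, acc): (9, 3) -> (8, 27) -> (7, 216) -> (6, 1512) -> (5, 9072) -> (4, 45360) -> (3, 181440) -> (2, 544320) -> (1, 1088640) -> return 1088640

Answer: 1088640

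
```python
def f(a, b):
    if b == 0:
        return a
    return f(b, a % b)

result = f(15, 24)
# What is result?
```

f(15, 24) -> f(24, 15) -> f(15, 9) -> f(9, 6) -> f(6, 3) -> f(3, 0) -> 3

Answer: 3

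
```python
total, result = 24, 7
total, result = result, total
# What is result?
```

Trace:
`total, result = 24, 7` → total = 24; result = 7
`total, result = result, total` → total = 7; result = 24
So result = 24

Answer: 24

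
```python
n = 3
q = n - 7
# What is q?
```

Trace:
`n = 3` → n = 3
`q = n - 7` → q = -4
So q = -4

Answer: -4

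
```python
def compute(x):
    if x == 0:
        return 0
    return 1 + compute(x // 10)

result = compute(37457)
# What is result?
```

Count of digits of 37457: 5

Answer: 5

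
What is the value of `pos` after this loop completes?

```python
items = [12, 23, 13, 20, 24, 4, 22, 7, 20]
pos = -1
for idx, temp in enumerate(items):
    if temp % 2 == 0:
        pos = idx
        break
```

First even number index in [12, 23, 13, 20, 24, 4, 22, 7, 20]
`pos` takes the values: -1 → 0

Answer: 0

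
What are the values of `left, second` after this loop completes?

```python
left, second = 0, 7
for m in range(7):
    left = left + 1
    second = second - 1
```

left goes 0→7, second goes 7→0
`left, second` takes the values: (0, 7) → (1, 7) → (1, 6) → (2, 6) → (2, 5) → (3, 5) → (3, 4) → (4, 4) → (4, 3) → (5, 3) → (5, 2) → (6, 2) → (6, 1) → (7, 1) → (7, 0)

Answer: 7, 0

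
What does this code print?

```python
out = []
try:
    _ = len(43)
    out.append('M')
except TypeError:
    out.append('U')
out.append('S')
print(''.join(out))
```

Execution trace: 'U' (except TypeError) → 'S' (after the try/except). Output: US

Answer: US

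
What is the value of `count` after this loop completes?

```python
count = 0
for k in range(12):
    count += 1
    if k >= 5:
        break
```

Loop breaks when k reaches 5, count is 6
`count` takes the values: 0 → 1 → 2 → 3 → 4 → 5 → 6

Answer: 6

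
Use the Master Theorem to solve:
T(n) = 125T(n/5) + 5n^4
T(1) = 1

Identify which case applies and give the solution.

a=125, b=5, f(n)=5n^4. log_5(125) = 3. Since c=4 > 3 and the regularity condition holds (125(n/5)^4 = (125/5^4)n^4 with 125/5^4 < 1), Case 3 applies: T(n) = Θ(f(n)) = O(n^4).

Answer: O(n^4) - Case 3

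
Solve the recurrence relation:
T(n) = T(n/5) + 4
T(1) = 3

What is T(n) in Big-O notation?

Each step divides n by 5 and adds 4. After log_5(n) steps we reach T(1)=3. So T(n) = 4·log_5(n) + 3 = O(log n).

Answer: O(log n)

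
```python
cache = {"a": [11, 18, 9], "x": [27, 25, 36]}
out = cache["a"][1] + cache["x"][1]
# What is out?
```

Trace:
`cache = {"a": [11, 18, 9], "x": [27, 25, 36]}` → cache = {'a': [11, 18, 9], 'x': [27, 25, 36]}
`out = cache["a"][1] + cache["x"][1]` → out = 43
So out = 43

Answer: 43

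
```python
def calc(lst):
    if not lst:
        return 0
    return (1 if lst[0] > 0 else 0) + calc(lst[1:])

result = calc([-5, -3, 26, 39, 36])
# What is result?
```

Count of positive elements in [-5, -3, 26, 39, 36] = 3

Answer: 3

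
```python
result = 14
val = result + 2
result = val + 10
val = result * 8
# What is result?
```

Trace:
`result = 14` → result = 14
`val = result + 2` → val = 16
`result = val + 10` → result = 26
`val = result * 8` → val = 208
So result = 26

Answer: 26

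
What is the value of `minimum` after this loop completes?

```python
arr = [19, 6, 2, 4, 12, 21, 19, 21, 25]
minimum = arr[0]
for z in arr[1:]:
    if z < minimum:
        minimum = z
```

Minimum of [19, 6, 2, 4, 12, 21, 19, 21, 25]
`minimum` takes the values: 19 → 6 → 2

Answer: 2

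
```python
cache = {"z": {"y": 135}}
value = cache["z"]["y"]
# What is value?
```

Trace:
`cache = {"z": {"y": 135}}` → cache = {'z': {'y': 135}}
`value = cache["z"]["y"]` → value = 135
So value = 135

Answer: 135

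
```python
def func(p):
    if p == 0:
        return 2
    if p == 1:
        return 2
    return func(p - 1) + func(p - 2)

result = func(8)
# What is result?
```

Build up from base cases: func(0)=2, func(1)=2, func(2)=4, func(3)=6, func(4)=10, func(5)=16, func(6)=26, ..., func(8)=68

Answer: 68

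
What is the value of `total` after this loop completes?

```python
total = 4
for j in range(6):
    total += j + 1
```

Start at 4, add 1 to 6 = 25
`total` takes the values: 4 → 5 → 7 → 10 → 14 → 19 → 25

Answer: 25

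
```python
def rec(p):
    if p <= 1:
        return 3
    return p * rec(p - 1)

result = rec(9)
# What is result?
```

rec(9) = 9 * 8 * 7 * 6 * 5 * 4 * 3 * 2 * 3 = 1088640

Answer: 1088640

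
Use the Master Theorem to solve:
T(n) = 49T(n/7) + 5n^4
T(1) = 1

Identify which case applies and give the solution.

a=49, b=7, f(n)=5n^4. log_7(49) = 2. Since c=4 > 2 and the regularity condition holds (49(n/7)^4 = (49/7^4)n^4 with 49/7^4 < 1), Case 3 applies: T(n) = Θ(f(n)) = O(n^4).

Answer: O(n^4) - Case 3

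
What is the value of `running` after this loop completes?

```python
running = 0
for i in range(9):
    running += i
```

Sum of 0 to 8 = 36
`running` takes the values: 0 → 1 → 3 → 6 → 10 → 15 → 21 → 28 → 36

Answer: 36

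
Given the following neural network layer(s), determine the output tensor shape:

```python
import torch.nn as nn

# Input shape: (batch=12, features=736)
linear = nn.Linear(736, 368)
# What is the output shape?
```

Input: (12, 736) -> Output: (12, 368)

Answer: (12, 368)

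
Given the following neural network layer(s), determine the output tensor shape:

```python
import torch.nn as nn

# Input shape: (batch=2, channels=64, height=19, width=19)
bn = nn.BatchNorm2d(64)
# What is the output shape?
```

Input: (2, 64, 19, 19) -> Output: (2, 64, 19, 19)

Answer: (2, 64, 19, 19)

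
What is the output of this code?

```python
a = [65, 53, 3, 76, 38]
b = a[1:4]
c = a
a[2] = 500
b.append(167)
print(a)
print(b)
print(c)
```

Key concept: slice vs alias.
Step by step:
`a = [65, 53, 3, 76, 38]` → a = [65, 53, 3, 76, 38]
`b = a[1:4]` → b = [53, 3, 76]
`c = a` → c = [65, 53, 3, 76, 38] (same object as a)
`a[2] = 500` → a = [65, 53, 500, 76, 38] (same object as c); c = [65, 53, 500, 76, 38] (same object as a)
`b.append(167)` → b = [53, 3, 76, 167]
`print(a)` → prints [65, 53, 500, 76, 38]
`print(b)` → prints [53, 3, 76, 167]
`print(c)` → prints [65, 53, 500, 76, 38]

Answer:
[65, 53, 500, 76, 38]
[53, 3, 76, 167]
[65, 53, 500, 76, 38]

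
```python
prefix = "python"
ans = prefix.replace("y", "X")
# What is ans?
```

Trace:
`prefix = "python"` → prefix = 'python'
`ans = prefix.replace("y", "X")` → ans = 'pXthon'
So ans = 'pXthon'

Answer: 'pXthon'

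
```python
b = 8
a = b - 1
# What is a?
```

Trace:
`b = 8` → b = 8
`a = b - 1` → a = 7
So a = 7

Answer: 7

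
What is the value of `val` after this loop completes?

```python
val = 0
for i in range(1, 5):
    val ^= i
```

XOR of 1 to 4
`val` takes the values: 0 → 1 → 3 → 0 → 4

Answer: 4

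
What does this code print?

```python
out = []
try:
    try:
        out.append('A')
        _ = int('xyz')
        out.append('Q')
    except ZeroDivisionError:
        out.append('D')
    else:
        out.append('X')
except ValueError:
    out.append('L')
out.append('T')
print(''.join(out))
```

Execution trace: 'A' (inner try body) → 'L' (outer except ValueError) → 'T' (after the try/except). Output: ALT

Answer: ALT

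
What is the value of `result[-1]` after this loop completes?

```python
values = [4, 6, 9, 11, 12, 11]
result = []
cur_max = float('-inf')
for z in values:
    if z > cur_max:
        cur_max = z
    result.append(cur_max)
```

Running max ends at 12
`result` takes the values: [] → [4] → [4, 6] → [4, 6, 9] → [4, 6, 9, 11] → [4, 6, 9, 11, 12] → [4, 6, 9, 11, 12, 12]
So `result[-1]` = 12

Answer: 12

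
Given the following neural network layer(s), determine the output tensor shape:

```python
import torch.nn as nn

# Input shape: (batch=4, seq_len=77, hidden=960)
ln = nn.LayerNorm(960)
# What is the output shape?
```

Input: (4, 77, 960) -> Output: (4, 77, 960)

Answer: (4, 77, 960)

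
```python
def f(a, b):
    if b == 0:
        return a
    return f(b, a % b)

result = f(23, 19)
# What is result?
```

f(23, 19) -> f(19, 4) -> f(4, 3) -> f(3, 1) -> f(1, 0) -> 1

Answer: 1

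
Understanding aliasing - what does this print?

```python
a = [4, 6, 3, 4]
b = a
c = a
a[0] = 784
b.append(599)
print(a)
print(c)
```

Key concept: multiple aliases.
Step by step:
`a = [4, 6, 3, 4]` → a = [4, 6, 3, 4]
`b = a` → b = [4, 6, 3, 4] (same object as a)
`c = a` → c = [4, 6, 3, 4] (same object as a, b)
`a[0] = 784` → a = [784, 6, 3, 4] (same object as b, c); b = [784, 6, 3, 4] (same object as a, c); c = [784, 6, 3, 4] (same object as a, b)
`b.append(599)` → a = [784, 6, 3, 4, 599] (same object as b, c); b = [784, 6, 3, 4, 599] (same object as a, c); c = [784, 6, 3, 4, 599] (same object as a, b)
`print(a)` → prints [784, 6, 3, 4, 599]
`print(c)` → prints [784, 6, 3, 4, 599]

Answer:
[784, 6, 3, 4, 599]
[784, 6, 3, 4, 599]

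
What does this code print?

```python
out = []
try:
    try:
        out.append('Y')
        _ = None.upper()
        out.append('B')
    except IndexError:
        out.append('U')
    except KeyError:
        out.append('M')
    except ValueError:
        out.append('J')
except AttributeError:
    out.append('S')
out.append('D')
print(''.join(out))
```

Execution trace: 'Y' (try body) → 'S' (outer except AttributeError) → 'D' (after the try/except). Output: YSD

Answer: YSD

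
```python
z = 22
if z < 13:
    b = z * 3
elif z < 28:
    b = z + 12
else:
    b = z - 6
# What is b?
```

Trace:
`z = 22` → z = 22
`if z < 13: ...` → z < 13 is False, z < 28 is True → b = 34
So b = 34

Answer: 34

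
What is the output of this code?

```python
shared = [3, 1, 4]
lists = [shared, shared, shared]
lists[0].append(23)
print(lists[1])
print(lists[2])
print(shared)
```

Key concept: list of same reference.
Step by step:
`shared = [3, 1, 4]` → shared = [3, 1, 4]
`lists = [shared, shared, shared]` → lists = [[3, 1, 4], [3, 1, 4], [3, 1, 4]]
`lists[0].append(23)` → shared = [3, 1, 4, 23]; lists = [[3, 1, 4, 23], [3, 1, 4, 23], [3, 1, 4, 23]]
`print(lists[1])` → prints [3, 1, 4, 23]
`print(lists[2])` → prints [3, 1, 4, 23]
`print(shared)` → prints [3, 1, 4, 23]

Answer:
[3, 1, 4, 23]
[3, 1, 4, 23]
[3, 1, 4, 23]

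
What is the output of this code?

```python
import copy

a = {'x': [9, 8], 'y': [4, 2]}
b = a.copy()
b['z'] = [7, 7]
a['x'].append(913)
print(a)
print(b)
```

Key concept: shallow copy of dict with mutable values.
Step by step:
`a = {'x': [9, 8], 'y': [4, 2]}` → a = {'x': [9, 8], 'y': [4, 2]}
`b = a.copy()` → b = {'x': [9, 8], 'y': [4, 2]}
`b['z'] = [7, 7]` → b = {'x': [9, 8], 'y': [4, 2], 'z': [7, 7]}
`a['x'].append(913)` → a = {'x': [9, 8, 913], 'y': [4, 2]}; b = {'x': [9, 8, 913], 'y': [4, 2], 'z': [7, 7]}
`print(a)` → prints {'x': [9, 8, 913], 'y': [4, 2]}
`print(b)` → prints {'x': [9, 8, 913], 'y': [4, 2], 'z': [7, 7]}

Answer:
{'x': [9, 8, 913], 'y': [4, 2]}
{'x': [9, 8, 913], 'y': [4, 2], 'z': [7, 7]}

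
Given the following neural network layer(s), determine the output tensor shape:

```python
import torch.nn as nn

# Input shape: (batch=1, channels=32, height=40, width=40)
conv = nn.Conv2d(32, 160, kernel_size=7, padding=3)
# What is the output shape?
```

Input: (1, 32, 40, 40) -> Output: (1, 160, 40, 40)

Answer: (1, 160, 40, 40)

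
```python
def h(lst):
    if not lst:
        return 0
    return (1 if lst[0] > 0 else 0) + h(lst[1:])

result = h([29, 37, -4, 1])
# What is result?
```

Count of positive elements in [29, 37, -4, 1] = 3

Answer: 3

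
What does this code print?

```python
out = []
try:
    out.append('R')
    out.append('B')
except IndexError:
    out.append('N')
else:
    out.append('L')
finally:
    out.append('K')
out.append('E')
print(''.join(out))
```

Execution trace: 'R' (try body) → 'B' (try body, no exception) → 'L' (else) → 'K' (finally) → 'E' (after the try/except). Output: RBLKE

Answer: RBLKE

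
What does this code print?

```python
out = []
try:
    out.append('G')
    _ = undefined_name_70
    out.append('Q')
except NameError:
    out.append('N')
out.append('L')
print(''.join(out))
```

Execution trace: 'G' (try body) → 'N' (except NameError) → 'L' (after the try/except). Output: GNL

Answer: GNL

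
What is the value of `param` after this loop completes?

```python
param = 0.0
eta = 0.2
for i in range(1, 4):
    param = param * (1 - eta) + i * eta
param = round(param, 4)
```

Moving average with lr=0.2
`param` takes the values: 0.0 → 0.2 → 0.56 → 1.048

Answer: 1.048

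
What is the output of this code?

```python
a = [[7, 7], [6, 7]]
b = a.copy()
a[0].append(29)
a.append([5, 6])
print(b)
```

Key concept: shallow copy with nested lists.
Step by step:
`a = [[7, 7], [6, 7]]` → a = [[7, 7], [6, 7]]
`b = a.copy()` → b = [[7, 7], [6, 7]]
`a[0].append(29)` → a = [[7, 7, 29], [6, 7]]; b = [[7, 7, 29], [6, 7]]
`a.append([5, 6])` → a = [[7, 7, 29], [6, 7], [5, 6]]
`print(b)` → prints [[7, 7, 29], [6, 7]]

Answer: [[7, 7, 29], [6, 7]]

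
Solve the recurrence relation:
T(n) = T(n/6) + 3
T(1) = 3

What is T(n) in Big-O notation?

Each step divides n by 6 and adds 3. After log_6(n) steps we reach T(1)=3. So T(n) = 3·log_6(n) + 3 = O(log n).

Answer: O(log n)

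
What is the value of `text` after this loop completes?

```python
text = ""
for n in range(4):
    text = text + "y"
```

Repeat 'y' 4 times
`text` takes the values: "" → "y" → "yy" → "yyy" → "yyyy"

Answer: "yyyy"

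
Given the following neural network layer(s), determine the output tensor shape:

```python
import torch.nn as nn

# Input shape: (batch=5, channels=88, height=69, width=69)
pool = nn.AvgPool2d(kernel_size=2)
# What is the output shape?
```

Input: (5, 88, 69, 69) -> Output: (5, 88, 34, 34)

Answer: (5, 88, 34, 34)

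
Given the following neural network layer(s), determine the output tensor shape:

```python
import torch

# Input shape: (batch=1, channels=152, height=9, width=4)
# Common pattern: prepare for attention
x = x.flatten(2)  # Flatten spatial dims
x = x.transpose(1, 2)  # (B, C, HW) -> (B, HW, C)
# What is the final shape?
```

Input: (1, 152, 9, 4) -> after flatten(2): (1, 152, 36) -> Output: (1, 36, 152)

Answer: (1, 36, 152)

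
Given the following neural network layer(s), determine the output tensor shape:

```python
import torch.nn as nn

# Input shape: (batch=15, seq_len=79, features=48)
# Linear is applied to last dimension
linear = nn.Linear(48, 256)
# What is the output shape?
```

Input: (15, 79, 48) -> Output: (15, 79, 256)

Answer: (15, 79, 256)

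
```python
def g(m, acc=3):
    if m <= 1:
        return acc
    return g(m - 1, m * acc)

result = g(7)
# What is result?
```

Accumulator trace (n, acc): (7, 3) -> (6, 21) -> (5, 126) -> (4, 630) -> (3, 2520) -> (2, 7560) -> (1, 15120) -> return 15120

Answer: 15120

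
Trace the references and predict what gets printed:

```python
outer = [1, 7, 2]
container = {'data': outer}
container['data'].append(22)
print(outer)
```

Key concept: dict holds reference to list.
Step by step:
`outer = [1, 7, 2]` → outer = [1, 7, 2]
`container = {'data': outer}` → container = {'data': [1, 7, 2]}
`container['data'].append(22)` → outer = [1, 7, 2, 22]; container = {'data': [1, 7, 2, 22]}
`print(outer)` → prints [1, 7, 2, 22]

Answer: [1, 7, 2, 22]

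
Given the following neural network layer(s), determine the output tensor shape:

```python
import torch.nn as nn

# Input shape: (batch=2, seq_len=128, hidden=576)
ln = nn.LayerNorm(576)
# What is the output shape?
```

Input: (2, 128, 576) -> Output: (2, 128, 576)

Answer: (2, 128, 576)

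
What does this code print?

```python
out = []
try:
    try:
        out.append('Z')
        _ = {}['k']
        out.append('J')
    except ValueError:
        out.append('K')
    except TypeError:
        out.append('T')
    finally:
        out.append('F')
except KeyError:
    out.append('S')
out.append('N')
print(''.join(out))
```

Execution trace: 'Z' (try body) → 'F' (finally) → 'S' (outer except KeyError) → 'N' (after the try/except). Output: ZFSN

Answer: ZFSN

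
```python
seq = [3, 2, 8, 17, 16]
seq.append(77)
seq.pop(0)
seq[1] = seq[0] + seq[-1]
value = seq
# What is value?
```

Trace:
`seq = [3, 2, 8, 17, 16]` → seq = [3, 2, 8, 17, 16]
`seq.append(77)` → seq = [3, 2, 8, 17, 16, 77]
`seq.pop(0)` → seq = [2, 8, 17, 16, 77]
`seq[1] = seq[0] + seq[-1]` → seq = [2, 79, 17, 16, 77]
`value = seq` → value = [2, 79, 17, 16, 77]
So value = [2, 79, 17, 16, 77]

Answer: [2, 79, 17, 16, 77]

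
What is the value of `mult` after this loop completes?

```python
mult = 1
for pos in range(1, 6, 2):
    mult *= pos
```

Product of 1, 3, 5, ... up to 5
`mult` takes the values: 1 → 3 → 15

Answer: 15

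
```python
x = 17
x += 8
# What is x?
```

Trace:
`x = 17` → x = 17
`x += 8` → x = 25
So x = 25

Answer: 25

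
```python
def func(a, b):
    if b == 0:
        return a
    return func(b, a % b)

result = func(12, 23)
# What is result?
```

func(12, 23) -> func(23, 12) -> func(12, 11) -> func(11, 1) -> func(1, 0) -> 1

Answer: 1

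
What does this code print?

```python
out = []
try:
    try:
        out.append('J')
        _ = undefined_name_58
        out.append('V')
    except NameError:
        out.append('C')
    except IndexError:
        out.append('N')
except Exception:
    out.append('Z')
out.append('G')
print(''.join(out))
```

Execution trace: 'J' (inner try body) → 'C' (inner except NameError) → 'G' (after the try/except). Output: JCG

Answer: JCG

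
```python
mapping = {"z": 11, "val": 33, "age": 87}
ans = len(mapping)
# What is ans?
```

Trace:
`mapping = {"z": 11, "val": 33, "age": 87}` → mapping = {'z': 11, 'val': 33, 'age': 87}
`ans = len(mapping)` → ans = 3
So ans = 3

Answer: 3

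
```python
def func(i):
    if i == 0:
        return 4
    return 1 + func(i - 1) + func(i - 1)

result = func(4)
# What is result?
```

func(i) = 1 + 2·func(i-1), func(0)=4. Closed form: (4+1)·2^4 - 1 = 79.

Answer: 79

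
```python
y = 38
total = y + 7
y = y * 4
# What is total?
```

Trace:
`y = 38` → y = 38
`total = y + 7` → total = 45
`y = y * 4` → y = 152
So total = 45

Answer: 45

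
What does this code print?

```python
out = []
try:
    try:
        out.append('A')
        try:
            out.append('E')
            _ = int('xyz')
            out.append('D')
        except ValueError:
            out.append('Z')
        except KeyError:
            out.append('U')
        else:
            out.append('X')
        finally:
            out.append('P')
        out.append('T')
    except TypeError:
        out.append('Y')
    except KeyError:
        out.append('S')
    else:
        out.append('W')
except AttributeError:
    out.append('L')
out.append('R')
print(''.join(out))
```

Execution trace: 'A' (try body) → 'E' (inner try body) → 'Z' (inner except ValueError) → 'P' (inner finally) → 'T' (try body, no exception) → 'W' (else) → 'R' (after the try/except). Output: AEZPTWR

Answer: AEZPTWR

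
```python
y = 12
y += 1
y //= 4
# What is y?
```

Trace:
`y = 12` → y = 12
`y += 1` → y = 13
`y //= 4` → y = 3
So y = 3

Answer: 3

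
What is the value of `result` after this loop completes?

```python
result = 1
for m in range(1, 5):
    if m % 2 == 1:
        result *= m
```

Product of odd numbers 1 to 4
`result` takes the values: 1 → 3

Answer: 3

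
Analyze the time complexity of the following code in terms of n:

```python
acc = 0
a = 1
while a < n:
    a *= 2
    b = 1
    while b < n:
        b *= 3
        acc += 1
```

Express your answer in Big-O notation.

Each loop level contributes: log n × log n. Multiplying the contributions gives O(log² n).

Answer: O(log² n)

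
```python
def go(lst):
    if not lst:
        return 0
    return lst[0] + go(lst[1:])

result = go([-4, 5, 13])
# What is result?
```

(-4) + 5 + 13 + 0 = 14

Answer: 14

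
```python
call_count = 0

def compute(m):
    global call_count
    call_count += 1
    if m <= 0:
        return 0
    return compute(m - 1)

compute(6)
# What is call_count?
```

Linear recursion stepping by 1: 7 calls from m=6 down to ≤0.

Answer: 7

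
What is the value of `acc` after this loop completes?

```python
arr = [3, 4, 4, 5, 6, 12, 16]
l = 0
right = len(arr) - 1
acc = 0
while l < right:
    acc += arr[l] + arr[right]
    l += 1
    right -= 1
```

Sum of pairs from ends
`acc` takes the values: 0 → 19 → 35 → 45

Answer: 45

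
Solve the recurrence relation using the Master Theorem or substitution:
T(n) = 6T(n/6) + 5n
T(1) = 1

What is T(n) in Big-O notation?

By Master Theorem: a=6, b=6, f(n)=5n. Since log_6(6) = 1 and f(n) = Θ(n^1), Case 2 applies. T(n) = O(n log n).

Answer: O(n log n)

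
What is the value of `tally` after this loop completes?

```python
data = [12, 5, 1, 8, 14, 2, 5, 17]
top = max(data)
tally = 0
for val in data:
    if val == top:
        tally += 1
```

Count of max value 17 in [12, 5, 1, 8, 14, 2, 5, 17]
`tally` takes the values: 0 → 1

Answer: 1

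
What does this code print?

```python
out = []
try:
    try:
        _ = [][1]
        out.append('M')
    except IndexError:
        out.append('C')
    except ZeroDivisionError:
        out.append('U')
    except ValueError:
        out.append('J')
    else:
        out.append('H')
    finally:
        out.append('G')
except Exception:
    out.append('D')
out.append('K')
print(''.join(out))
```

Execution trace: 'C' (inner except IndexError) → 'G' (inner finally) → 'K' (after the try/except). Output: CGK

Answer: CGK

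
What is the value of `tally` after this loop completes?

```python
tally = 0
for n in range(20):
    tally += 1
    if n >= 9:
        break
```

Loop breaks when n reaches 9, tally is 10
`tally` takes the values: 0 → 1 → 2 → 3 → 4 → 5 → 6 → 7 → 8 → 9 → 10

Answer: 10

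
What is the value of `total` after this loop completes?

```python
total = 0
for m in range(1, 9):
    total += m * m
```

Sum of squares 1² to 8² = 204
`total` takes the values: 0 → 1 → 5 → 14 → 30 → 55 → 91 → 140 → 204

Answer: 204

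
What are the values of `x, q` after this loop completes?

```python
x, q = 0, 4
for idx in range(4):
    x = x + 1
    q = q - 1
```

x goes 0→4, q goes 4→0
`x, q` takes the values: (0, 4) → (1, 4) → (1, 3) → (2, 3) → (2, 2) → (3, 2) → (3, 1) → (4, 1) → (4, 0)

Answer: 4, 0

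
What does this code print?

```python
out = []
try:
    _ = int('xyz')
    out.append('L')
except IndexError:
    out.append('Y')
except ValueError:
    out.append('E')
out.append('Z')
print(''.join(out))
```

Execution trace: 'E' (except ValueError) → 'Z' (after the try/except). Output: EZ

Answer: EZ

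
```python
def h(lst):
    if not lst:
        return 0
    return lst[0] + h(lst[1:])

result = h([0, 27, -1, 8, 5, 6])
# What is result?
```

0 + 27 + (-1) + 8 + 5 + 6 + 0 = 45

Answer: 45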